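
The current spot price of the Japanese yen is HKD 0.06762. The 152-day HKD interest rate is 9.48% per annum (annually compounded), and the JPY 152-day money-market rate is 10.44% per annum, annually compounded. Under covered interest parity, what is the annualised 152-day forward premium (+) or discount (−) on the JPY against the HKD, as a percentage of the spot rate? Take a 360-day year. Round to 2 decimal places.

T = 152/360 years.
No-arbitrage forward: 0.06762 × 1.038982 / 1.042819 = 0.06737120 HKD/JPY.
Annualised premium = (F − S)/S × (1/T) = (0.06737120 − 0.06762)/0.06762 ÷ (152/360) = -0.87%.

-0.87%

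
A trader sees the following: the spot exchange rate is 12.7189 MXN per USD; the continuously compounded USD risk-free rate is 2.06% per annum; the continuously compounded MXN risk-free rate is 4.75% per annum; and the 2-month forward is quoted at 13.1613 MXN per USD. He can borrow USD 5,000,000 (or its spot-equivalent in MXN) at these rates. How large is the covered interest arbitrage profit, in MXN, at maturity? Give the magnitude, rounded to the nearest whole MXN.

MXN 1,932,869

T = 2/12 years.
Keep in USD, deliver into the forward: 5,000,000·1.003439234·13.1613 = MXN 66,032,823.95.
Swap to MXN now, deposit: 5,000,000·12.7189·1.0079480863 = MXN 64,099,954.57.
The quoted forward overvalues USD, so borrow MXN, buy USD at spot, deposit the USD at 2.06%, and sell the proceeds forward at 13.1613.
The gap between the two covered legs is MXN 1,932,869.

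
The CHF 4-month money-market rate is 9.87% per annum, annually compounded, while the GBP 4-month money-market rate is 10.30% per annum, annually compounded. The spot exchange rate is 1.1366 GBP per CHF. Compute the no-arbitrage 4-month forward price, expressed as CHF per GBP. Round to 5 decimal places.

T = 4/12 years.
GBP growth factor: (1 + 0.1030)^(4/12) = 1.0332177.
CHF accumulates by (1 + 0.0987)^(4/12) = 1.0318733.
CIP: F = S · (grow GBP)/(grow CHF) = 1.1366 × 1.0332177/1.0318733 = 1.138081 GBP per CHF.
Invert for CHF per GBP: 1 / 1.138081 = 0.87867.

0.87867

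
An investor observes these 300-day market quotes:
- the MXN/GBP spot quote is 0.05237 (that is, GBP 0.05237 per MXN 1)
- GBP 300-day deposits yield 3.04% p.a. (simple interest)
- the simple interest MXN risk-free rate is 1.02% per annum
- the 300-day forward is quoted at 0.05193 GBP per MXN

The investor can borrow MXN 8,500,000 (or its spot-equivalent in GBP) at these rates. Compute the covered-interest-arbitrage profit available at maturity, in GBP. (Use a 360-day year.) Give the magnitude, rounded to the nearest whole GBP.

T = 300/360 years.
Invest the MXN and cover forward: 8,500,000 × 1.008500 × 0.05193 = GBP 445,156.94.
Convert at spot and invest in GBP: 8,500,000 × 0.05237 × 1.02533333 = GBP 456,422.01.
The quoted forward undervalues MXN, so borrow MXN, convert to GBP at spot, deposit the GBP at 3.04%, and buy MXN forward at 0.05193 to cover the loan.
Arbitrage profit = |445,156.94 − 456,422.01| = GBP 11,265.

GBP 11,265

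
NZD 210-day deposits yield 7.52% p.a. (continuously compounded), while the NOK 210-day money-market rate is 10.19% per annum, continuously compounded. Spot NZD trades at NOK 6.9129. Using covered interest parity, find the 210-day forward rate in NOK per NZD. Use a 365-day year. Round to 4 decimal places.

7.0199

T = 210/365 years.
NOK growth factor: e^(0.1019×210/365) = 1.0603801.
Growth of 1 NZD over T: e^(0.0752×210/365) = 1.0442154.
So F = 6.9129 × 1.0603801 / 1.0442154 = 7.019913 (NOK/NZD).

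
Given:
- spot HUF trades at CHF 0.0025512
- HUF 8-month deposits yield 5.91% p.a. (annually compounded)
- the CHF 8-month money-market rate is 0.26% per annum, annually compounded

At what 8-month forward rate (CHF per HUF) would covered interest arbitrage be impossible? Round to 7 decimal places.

T = 8/12 years.
CHF accumulates by (1 + 0.0026)^(8/12) = 1.0017326.
HUF accumulates by (1 + 0.0591)^(8/12) = 1.0390218.
CIP: F = S · (grow CHF)/(grow HUF) = 0.0025512 × 1.0017326/1.0390218 = 0.002459641 CHF per HUF.

0.0024596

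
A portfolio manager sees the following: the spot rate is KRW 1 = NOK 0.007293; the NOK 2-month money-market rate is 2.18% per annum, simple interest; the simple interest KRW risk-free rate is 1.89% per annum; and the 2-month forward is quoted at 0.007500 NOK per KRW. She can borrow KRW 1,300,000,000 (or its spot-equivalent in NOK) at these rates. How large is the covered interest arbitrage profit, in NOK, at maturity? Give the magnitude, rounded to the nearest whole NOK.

NOK 265,365

T = 2/12 years.
Invest the KRW and cover forward: 1,300,000,000 × 1.003150 × 0.007500 = NOK 9,780,712.50.
Convert at spot and invest in NOK: 1,300,000,000 × 0.007293 × 1.003633333 = NOK 9,515,347.27.
The quoted forward overvalues KRW, so borrow NOK, buy KRW at spot, deposit the KRW at 1.89%, and sell the proceeds forward at 0.007500.
Profit = 9,780,712.50 − 9,515,347.27 = NOK 265,365.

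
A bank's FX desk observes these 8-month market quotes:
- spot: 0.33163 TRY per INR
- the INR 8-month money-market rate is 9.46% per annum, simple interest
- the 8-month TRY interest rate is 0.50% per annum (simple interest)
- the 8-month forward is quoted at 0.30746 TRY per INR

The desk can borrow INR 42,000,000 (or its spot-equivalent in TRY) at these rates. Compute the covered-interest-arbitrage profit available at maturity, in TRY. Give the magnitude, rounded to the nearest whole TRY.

TRY 247,168

T = 8/12 years.
Invest the INR and cover forward: 42,000,000 × 1.0630666667 × 0.30746 = TRY 13,727,720.05.
Convert at spot and invest in TRY: 42,000,000 × 0.33163 × 1.0033333333 = TRY 13,974,888.20.
The quoted forward undervalues INR, so borrow INR, convert to TRY at spot, deposit the TRY at 0.50%, and buy INR forward at 0.30746 to cover the loan.
The gap between the two covered legs is TRY 247,168.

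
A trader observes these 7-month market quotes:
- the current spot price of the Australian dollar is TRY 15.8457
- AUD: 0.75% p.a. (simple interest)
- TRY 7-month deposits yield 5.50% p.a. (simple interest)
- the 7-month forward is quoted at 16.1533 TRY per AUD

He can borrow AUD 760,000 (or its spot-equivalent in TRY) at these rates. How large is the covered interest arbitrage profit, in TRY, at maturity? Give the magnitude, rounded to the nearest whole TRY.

TRY 98,885

T = 7/12 years.
Keep in AUD, deliver into the forward: 760,000·1.004375·16.1533 = TRY 12,330,217.72.
Swap to TRY now, deposit: 760,000·15.8457·1.0320833333 = TRY 12,429,102.98.
The quoted forward undervalues AUD, so borrow AUD, convert to TRY at spot, deposit the TRY at 5.50%, and buy AUD forward at 16.1533 to cover the loan.
Arbitrage profit = |12,330,217.72 − 12,429,102.98| = TRY 98,885.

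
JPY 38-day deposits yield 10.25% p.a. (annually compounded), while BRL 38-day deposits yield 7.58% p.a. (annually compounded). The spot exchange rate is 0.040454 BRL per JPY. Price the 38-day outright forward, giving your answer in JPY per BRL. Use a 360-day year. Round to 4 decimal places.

24.7835

T = 38/360 years.
BRL growth factor: (1 + 0.0758)^(38/360) = 1.00774219.
JPY growth factor: (1 + 0.1025)^(38/360) = 1.01035337.
So F = 0.040454 × 1.00774219 / 1.01035337 = 0.040349450 (BRL/JPY).
Invert for JPY per BRL: 1 / 0.040349450 = 24.7835.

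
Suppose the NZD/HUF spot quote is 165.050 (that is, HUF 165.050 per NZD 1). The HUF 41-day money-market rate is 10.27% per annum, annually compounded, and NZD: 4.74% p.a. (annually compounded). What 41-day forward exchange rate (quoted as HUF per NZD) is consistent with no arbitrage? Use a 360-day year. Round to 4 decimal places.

166.0200

T = 41/360 years.
HUF accumulates by (1 + 0.1027)^(41/360) = 1.011196187.
Growth of 1 NZD over T: (1 + 0.0474)^(41/360) = 1.005288231.
So F = 165.05 × 1.011196187 / 1.005288231 = 166.019979 (HUF/NZD).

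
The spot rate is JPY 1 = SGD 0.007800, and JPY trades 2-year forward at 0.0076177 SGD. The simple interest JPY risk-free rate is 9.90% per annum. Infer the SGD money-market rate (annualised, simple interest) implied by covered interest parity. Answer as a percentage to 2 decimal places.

8.50%

T = 2 years.
CIP gives F = S · g_SGD/g_JPY, so g_SGD/g_JPY = 0.0076177/0.0078 = 0.9766282.
The JPY side grows by 1 + 0.0990×2 = 1.198000.
So the SGD growth factor = 1.1700006.
r = (1.1700006 − 1)/2 = 0.085000 → 8.50%.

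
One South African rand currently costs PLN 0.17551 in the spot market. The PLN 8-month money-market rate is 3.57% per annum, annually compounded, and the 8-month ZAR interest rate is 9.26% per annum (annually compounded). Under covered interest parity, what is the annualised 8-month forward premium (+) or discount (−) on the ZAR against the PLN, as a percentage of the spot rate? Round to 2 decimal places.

T = 8/12 years.
No-arbitrage forward: 0.17551 × 1.0236606 / 1.0608178 = 0.16936242 PLN/ZAR.
(F − S)/S ÷ T = (0.16936242 − 0.17551)/0.17551/(8/12) = -0.052540 → -5.25%.

-5.25%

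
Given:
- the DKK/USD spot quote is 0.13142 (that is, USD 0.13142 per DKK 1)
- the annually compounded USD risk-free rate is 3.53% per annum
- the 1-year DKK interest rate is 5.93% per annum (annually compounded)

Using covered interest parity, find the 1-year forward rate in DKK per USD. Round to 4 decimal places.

T = 1 year.
USD growth factor: (1 + 0.0353)^1 = 1.035300.
Growth of 1 DKK over T: (1 + 0.0593)^1 = 1.059300.
So F = 0.13142 × 1.035300 / 1.059300 = 0.1284425 (USD/DKK).
Quoted the other way: 1/0.1284425 = 7.7856 DKK per USD.

7.7856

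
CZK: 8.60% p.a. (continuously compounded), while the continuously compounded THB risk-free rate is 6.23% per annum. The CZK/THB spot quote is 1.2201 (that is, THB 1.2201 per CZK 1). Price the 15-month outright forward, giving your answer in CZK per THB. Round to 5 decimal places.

0.84425

T = 15/12 years.
THB growth factor: e^(0.0623×15/12) = 1.0809875.
Growth of 1 CZK over T: e^(0.0860×15/12) = 1.1134909.
Forward (THB per CZK) = 1.2201 × 1.0809875 / 1.1134909 = 1.184485.
Invert for CZK per THB: 1 / 1.184485 = 0.84425.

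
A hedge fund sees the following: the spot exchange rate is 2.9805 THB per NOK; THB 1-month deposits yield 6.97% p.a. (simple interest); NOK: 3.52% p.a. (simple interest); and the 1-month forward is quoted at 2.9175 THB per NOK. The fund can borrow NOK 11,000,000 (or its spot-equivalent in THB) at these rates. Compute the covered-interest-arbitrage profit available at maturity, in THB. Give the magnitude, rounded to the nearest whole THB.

T = 1/12 years.
Invest the NOK and cover forward: 11,000,000 × 1.0029333333 × 2.9175 = THB 32,186,638.00.
Convert at spot and invest in THB: 11,000,000 × 2.9805 × 1.0058083333 = THB 32,975,929.11.
The quoted forward undervalues NOK, so borrow NOK, convert to THB at spot, deposit the THB at 6.97%, and buy NOK forward at 2.9175 to cover the loan.
Profit = 32,975,929.11 − 32,186,638.00 = THB 789,291.

THB 789,291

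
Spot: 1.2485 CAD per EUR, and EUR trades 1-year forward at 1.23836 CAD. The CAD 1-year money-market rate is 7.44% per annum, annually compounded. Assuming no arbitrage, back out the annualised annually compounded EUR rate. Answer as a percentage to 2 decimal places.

8.32%

T = 1 year.
F/S = 1.23836/1.2485 = 0.9918783 = (growth of CAD) / (growth of EUR).
CAD growth factor: (1 + 0.0744)^1 = 1.074400.
That pins the EUR growth at 1.0831974.
Annualise: 1.0831974^(1/1) − 1 = 0.083197 = 8.32%.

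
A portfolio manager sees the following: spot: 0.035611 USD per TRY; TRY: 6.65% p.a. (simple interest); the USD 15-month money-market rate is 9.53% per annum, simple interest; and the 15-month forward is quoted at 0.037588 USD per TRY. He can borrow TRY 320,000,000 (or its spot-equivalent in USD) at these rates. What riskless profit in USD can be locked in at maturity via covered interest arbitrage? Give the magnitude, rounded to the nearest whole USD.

USD 274,989

T = 15/12 years.
Invest the TRY and cover forward: 320,000,000 × 1.083125 × 0.037588 = USD 13,028,000.80.
Convert at spot and invest in USD: 320,000,000 × 0.035611 × 1.119125 = USD 12,753,011.32.
The quoted forward overvalues TRY, so borrow USD, buy TRY at spot, deposit the TRY at 6.65%, and sell the proceeds forward at 0.037588.
Profit = 13,028,000.80 − 12,753,011.32 = USD 274,989.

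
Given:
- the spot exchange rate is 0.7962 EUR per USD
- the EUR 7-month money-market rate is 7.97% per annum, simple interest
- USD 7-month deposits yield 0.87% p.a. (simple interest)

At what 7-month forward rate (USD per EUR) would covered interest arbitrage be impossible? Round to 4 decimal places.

1.2063

T = 7/12 years.
EUR accumulates by 1 + 0.0797×7/12 = 1.0464917.
USD growth factor: 1 + 0.0087×7/12 = 1.005075.
CIP: F = S · (grow EUR)/(grow USD) = 0.7962 × 1.0464917/1.005075 = 0.8290095 EUR per USD.
Invert for USD per EUR: 1 / 0.8290095 = 1.2063.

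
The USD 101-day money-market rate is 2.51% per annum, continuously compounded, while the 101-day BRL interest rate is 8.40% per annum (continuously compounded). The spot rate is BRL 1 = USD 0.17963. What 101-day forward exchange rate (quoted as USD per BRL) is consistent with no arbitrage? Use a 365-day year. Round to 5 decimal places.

T = 101/365 years.
USD accumulates by e^(0.0251×101/365) = 1.0069697.
BRL growth factor: e^(0.0840×101/365) = 1.0235161.
So F = 0.17963 × 1.0069697 / 1.0235161 = 0.1767261 (USD/BRL).

0.17673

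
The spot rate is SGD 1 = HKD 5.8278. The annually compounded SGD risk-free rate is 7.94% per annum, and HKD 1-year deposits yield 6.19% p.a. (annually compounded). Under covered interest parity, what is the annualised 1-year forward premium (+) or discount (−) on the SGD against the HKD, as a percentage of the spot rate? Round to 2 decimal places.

T = 1 year.
F = S · g_HKD/g_SGD = 5.8278 × 1.061900/1.079400 = 5.7333156.
Annualised premium = (F − S)/S × (1/T) = (5.7333156 − 5.8278)/5.8278 ÷ 1 = -1.62%.

-1.62%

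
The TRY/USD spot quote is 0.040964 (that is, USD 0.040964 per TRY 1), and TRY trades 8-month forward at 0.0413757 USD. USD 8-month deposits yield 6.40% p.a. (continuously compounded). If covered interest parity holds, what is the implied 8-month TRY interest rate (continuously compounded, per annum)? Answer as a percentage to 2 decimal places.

T = 8/12 years.
F/S = 0.0413757/0.040964 = 1.0100503 = (growth of USD) / (growth of TRY).
USD growth factor: e^(0.0640×8/12) = 1.043590.
So the TRY growth factor = 1.033206.
Take logs: ln 1.033206 / (8/12) = 0.049000, so 4.90%.

4.90%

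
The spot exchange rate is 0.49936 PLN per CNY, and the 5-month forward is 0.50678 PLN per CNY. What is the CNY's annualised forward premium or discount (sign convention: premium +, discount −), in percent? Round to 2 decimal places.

T = 5/12 years.
CNY trades forward at +1.48590% vs spot over the period.
Annualise by dividing by T: 0.0148590 / (5/12) = 0.035662 → 3.57%.

+3.57%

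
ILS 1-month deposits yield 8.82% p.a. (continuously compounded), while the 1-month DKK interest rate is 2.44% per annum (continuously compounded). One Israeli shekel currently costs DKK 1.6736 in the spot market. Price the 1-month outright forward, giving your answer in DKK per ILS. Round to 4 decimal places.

T = 1/12 years.
DKK growth factor: e^(0.0244×1/12) = 1.0020354.
ILS accumulates by e^(0.0882×1/12) = 1.0073771.
So F = 1.6736 × 1.0020354 / 1.0073771 = 1.664726 (DKK/ILS).

1.6647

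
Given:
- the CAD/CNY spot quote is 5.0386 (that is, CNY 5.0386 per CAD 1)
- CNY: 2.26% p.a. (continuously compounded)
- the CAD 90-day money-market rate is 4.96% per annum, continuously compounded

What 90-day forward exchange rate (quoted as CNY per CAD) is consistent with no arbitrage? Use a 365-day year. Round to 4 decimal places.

T = 90/365 years.
CNY accumulates by e^(0.0226×90/365) = 1.0055882.
CAD accumulates by e^(0.0496×90/365) = 1.0123052.
So F = 5.0386 × 1.0055882 / 1.0123052 = 5.005167 (CNY/CAD).

5.0052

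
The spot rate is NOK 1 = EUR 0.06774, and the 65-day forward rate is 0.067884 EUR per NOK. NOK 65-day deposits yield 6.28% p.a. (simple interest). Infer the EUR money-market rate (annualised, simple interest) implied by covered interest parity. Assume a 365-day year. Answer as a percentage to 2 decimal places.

T = 65/365 years.
F/S = 0.067884/0.06774 = 1.0021258 = (growth of EUR) / (growth of NOK).
NOK growth factor: 1 + 0.0628×65/365 = 1.0111836.
Hence g_EUR = 1.0133332.
(1.0133332 − 1)/T = 0.074871, i.e. 7.49%.

7.49%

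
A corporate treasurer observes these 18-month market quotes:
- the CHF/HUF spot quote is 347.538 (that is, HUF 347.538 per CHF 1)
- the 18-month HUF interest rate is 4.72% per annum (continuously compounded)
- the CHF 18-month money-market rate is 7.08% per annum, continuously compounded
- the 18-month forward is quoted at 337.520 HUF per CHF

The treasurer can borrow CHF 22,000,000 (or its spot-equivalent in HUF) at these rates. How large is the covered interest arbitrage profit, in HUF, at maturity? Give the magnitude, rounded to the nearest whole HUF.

HUF 50,633,489

T = 18/12 years.
Invest the CHF and cover forward: 22,000,000 × 1.11204426312 × 337.520 = HUF 8,257,417,953.14.
Convert at spot and invest in HUF: 22,000,000 × 347.538 × 1.073366531093 = HUF 8,206,784,464.63.
The quoted forward overvalues CHF, so borrow HUF, buy CHF at spot, deposit the CHF at 7.08%, and sell the proceeds forward at 337.520.
Arbitrage profit = |8,257,417,953.14 − 8,206,784,464.63| = HUF 50,633,489.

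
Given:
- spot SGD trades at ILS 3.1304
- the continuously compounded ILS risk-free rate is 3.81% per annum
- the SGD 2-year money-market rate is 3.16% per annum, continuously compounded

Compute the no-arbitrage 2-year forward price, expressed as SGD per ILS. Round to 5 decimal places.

0.31532

T = 2 years.
Growth of 1 ILS over T: e^(0.0381×2) = 1.0791784.
SGD growth factor: e^(0.0316×2) = 1.0652399.
Forward (ILS per SGD) = 3.1304 × 1.0791784 / 1.0652399 = 3.171361.
Invert for SGD per ILS: 1 / 3.171361 = 0.31532.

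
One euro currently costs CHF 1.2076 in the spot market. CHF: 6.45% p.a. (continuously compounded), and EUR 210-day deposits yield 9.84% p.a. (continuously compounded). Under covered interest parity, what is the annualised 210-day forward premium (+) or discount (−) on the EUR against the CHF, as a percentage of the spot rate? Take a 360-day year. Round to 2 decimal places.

-3.36%

T = 210/360 years.
No-arbitrage forward: 1.2076 × 1.0383418 / 1.0590794 = 1.1839543 CHF/EUR.
Annualised premium = (F − S)/S × (1/T) = (1.1839543 − 1.2076)/1.2076 ÷ (210/360) = -3.36%.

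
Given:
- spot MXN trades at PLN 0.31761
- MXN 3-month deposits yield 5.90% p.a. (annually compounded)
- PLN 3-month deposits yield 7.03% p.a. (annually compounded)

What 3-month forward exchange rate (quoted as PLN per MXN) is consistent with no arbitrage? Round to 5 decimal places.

T = 3/12 years.
PLN growth factor: (1 + 0.0703)^(3/12) = 1.0171298.
MXN growth factor: (1 + 0.0590)^(3/12) = 1.0144345.
So F = 0.31761 × 1.0171298 / 1.0144345 = 0.3184539 (PLN/MXN).

0.31845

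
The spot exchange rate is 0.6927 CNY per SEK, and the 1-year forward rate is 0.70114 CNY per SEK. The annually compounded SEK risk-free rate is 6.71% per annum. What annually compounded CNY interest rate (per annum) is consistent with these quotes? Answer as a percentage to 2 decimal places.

T = 1 year.
By CIP, F/S equals the CNY-to-SEK growth ratio: 0.70114/0.6927 = 1.0121842.
SEK growth factor: (1 + 0.0671)^1 = 1.067100.
So the CNY growth factor = 1.0801018.
r = 1.0801018^(1/1) − 1 = 0.080102 → 8.01%.

8.01%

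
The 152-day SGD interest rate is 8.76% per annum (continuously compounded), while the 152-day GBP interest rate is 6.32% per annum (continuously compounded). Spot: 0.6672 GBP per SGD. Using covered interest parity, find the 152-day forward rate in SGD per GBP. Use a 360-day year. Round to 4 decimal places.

T = 152/360 years.
GBP growth factor: e^(0.0632×152/360) = 1.0270437.
SGD accumulates by e^(0.0876×152/360) = 1.0376792.
Forward (GBP per SGD) = 0.6672 × 1.0270437 / 1.0376792 = 0.6603617.
Invert for SGD per GBP: 1 / 0.6603617 = 1.5143.

1.5143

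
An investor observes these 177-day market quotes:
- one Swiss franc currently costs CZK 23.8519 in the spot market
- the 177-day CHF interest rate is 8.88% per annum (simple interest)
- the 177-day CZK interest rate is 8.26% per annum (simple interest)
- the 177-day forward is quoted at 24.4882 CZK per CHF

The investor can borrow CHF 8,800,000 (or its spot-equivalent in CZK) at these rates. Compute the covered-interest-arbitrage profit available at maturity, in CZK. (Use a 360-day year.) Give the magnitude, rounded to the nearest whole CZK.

T = 177/360 years.
Keep in CHF, deliver into the forward: 8,800,000·1.043660·24.4882 = CZK 224,904,722.35.
Swap to CZK now, deposit: 8,800,000·23.8519·1.04061166667 = CZK 218,420,975.63.
The quoted forward overvalues CHF, so borrow CZK, buy CHF at spot, deposit the CHF at 8.88%, and sell the proceeds forward at 24.4882.
Profit = 224,904,722.35 − 218,420,975.63 = CZK 6,483,747.

CZK 6,483,747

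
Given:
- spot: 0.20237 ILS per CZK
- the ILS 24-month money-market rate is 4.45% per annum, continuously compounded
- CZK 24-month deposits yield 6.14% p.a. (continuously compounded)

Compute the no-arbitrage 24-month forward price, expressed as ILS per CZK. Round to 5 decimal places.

T = 2 years.
ILS accumulates by e^(0.0445×2) = 1.0930807.
Growth of 1 CZK over T: e^(0.0614×2) = 1.1306583.
So F = 0.20237 × 1.0930807 / 1.1306583 = 0.1956442 (ILS/CZK).

0.19564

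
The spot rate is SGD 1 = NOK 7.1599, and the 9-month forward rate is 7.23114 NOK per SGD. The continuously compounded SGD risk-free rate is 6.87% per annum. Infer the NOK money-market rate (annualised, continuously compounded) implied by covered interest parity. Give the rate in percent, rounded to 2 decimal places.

8.19%

T = 9/12 years.
By CIP, F/S equals the NOK-to-SGD growth ratio: 7.23114/7.1599 = 1.0099499.
The SGD side grows by e^(0.0687×9/12) = 1.0528755.
Hence g_NOK = 1.0633515.
r = ln(1.0633515)/(9/12) = 0.081901 → 8.19%.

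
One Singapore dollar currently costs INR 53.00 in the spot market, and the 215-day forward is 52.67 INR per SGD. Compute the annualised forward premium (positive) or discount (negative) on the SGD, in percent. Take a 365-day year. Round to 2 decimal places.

-1.06%

T = 215/365 years.
(F − S)/S = (52.67 − 53.0)/53.0 = -0.0062264.
×(1/T) gives -1.06% p.a.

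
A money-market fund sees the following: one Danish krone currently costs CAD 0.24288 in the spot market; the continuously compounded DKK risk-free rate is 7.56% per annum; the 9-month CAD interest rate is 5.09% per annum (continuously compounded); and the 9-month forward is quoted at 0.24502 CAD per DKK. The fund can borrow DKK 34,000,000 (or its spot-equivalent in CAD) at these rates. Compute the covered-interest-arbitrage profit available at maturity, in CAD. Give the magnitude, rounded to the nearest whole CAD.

T = 9/12 years.
Route A — deposit DKK, sell forward: 34,000,000 × 1.058338261 × 0.24502 = CAD 8,816,677.38.
Route B — convert at spot, deposit CAD: 34,000,000 × 0.24288 × 1.038913027 = CAD 8,579,260.66.
The quoted forward overvalues DKK, so borrow CAD, buy DKK at spot, deposit the DKK at 7.56%, and sell the proceeds forward at 0.24502.
Profit = 8,816,677.38 − 8,579,260.66 = CAD 237,417.

CAD 237,417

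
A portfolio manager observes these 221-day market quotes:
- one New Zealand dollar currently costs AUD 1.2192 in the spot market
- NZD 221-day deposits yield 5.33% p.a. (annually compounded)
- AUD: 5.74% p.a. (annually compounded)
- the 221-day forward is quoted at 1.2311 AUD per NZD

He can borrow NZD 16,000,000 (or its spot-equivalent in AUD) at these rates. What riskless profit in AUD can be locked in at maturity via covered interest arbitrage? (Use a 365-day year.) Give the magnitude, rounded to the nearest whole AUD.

T = 221/365 years.
Invest the NZD and cover forward: 16,000,000 × 1.0319408951 × 1.2311 = AUD 20,326,758.98.
Convert at spot and invest in AUD: 16,000,000 × 1.2192 × 1.0343711566 = AUD 20,177,685.03.
The quoted forward overvalues NZD, so borrow AUD, buy NZD at spot, deposit the NZD at 5.33%, and sell the proceeds forward at 1.2311.
Profit = 20,326,758.98 − 20,177,685.03 = AUD 149,074.

AUD 149,074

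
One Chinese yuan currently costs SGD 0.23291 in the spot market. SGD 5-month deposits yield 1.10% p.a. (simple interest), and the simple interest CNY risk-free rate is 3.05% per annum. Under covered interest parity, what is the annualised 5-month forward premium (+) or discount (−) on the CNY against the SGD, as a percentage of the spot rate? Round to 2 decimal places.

-1.93%

T = 5/12 years.
F = S · g_SGD/g_CNY = 0.23291 × 1.0045833/1.0127083 = 0.23104135.
Annualised premium = (F − S)/S × (1/T) = (0.23104135 − 0.23291)/0.23291 ÷ (5/12) = -1.93%.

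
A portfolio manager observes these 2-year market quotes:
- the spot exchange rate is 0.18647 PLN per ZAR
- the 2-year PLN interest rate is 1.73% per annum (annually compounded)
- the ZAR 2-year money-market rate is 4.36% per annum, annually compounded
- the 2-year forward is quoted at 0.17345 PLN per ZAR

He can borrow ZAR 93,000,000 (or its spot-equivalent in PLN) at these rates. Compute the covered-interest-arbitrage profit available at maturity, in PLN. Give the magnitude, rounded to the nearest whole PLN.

PLN 378,799

T = 2 years.
Invest the ZAR and cover forward: 93,000,000 × 1.08910096 × 0.17345 = PLN 17,568,124.22.
Convert at spot and invest in PLN: 93,000,000 × 0.18647 × 1.03489929 = PLN 17,946,923.37.
The quoted forward undervalues ZAR, so borrow ZAR, convert to PLN at spot, deposit the PLN at 1.73%, and buy ZAR forward at 0.17345 to cover the loan.
Profit = 17,946,923.37 − 17,568,124.22 = PLN 378,799.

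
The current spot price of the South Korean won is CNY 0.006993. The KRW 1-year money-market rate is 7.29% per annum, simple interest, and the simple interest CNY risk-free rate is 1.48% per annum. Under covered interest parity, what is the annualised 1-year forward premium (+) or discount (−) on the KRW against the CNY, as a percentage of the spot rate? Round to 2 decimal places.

T = 1 year.
F = S · g_CNY/g_KRW = 0.006993 × 1.014800/1.072900 = 0.006614313.
Annualised premium = (F − S)/S × (1/T) = (0.006614313 − 0.006993)/0.006993 ÷ 1 = -5.42%.

-5.42%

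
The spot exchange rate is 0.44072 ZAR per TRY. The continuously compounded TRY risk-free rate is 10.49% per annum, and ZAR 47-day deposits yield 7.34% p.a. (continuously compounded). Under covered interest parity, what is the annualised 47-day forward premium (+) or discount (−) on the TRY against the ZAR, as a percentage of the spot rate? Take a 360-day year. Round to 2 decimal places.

-3.14%

T = 47/360 years.
F = S · g_ZAR/g_TRY = 0.44072 × 1.0096288/1.0137895 = 0.43891124.
(F − S)/S ÷ T = (0.43891124 − 0.44072)/0.44072/(47/360) = -0.031436 → -3.14%.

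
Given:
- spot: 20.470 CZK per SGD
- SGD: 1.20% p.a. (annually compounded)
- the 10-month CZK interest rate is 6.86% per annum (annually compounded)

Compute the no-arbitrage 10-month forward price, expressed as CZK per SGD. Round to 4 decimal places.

21.4197

T = 10/12 years.
CZK growth factor: (1 + 0.0686)^(10/12) = 1.05684827.
Growth of 1 SGD over T: (1 + 0.0120)^(10/12) = 1.00999005.
Forward (CZK per SGD) = 20.47 × 1.05684827 / 1.00999005 = 21.419700.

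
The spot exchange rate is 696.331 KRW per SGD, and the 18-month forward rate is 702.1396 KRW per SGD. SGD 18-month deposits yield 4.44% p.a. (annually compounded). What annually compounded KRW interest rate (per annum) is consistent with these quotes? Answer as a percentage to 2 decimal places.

T = 18/12 years.
By CIP, F/S equals the KRW-to-SGD growth ratio: 702.1396/696.331 = 1.0083417.
SGD growth factor: (1 + 0.0444)^(18/12) = 1.0673339.
So the KRW growth factor = 1.0762373.
r = 1.0762373^(12/18) − 1 = 0.050200 → 5.02%.

5.02%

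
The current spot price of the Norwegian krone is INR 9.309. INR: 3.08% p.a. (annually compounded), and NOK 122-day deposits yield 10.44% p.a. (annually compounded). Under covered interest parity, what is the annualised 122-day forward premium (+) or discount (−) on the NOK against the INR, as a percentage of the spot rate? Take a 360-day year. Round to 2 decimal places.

T = 122/360 years.
CIP forward (INR per NOK) = 9.309 × 1.0103333/1.0342251 = 9.093951.
(F − S)/S ÷ T = (9.093951 − 9.309)/9.309/(122/360) = -0.068167 → -6.82%.

-6.82%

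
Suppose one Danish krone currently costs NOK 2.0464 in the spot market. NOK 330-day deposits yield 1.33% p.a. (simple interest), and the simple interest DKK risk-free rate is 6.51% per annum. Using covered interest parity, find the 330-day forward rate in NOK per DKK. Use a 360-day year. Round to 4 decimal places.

1.9547

T = 330/360 years.
Growth of 1 NOK over T: 1 + 0.0133×330/360 = 1.0121917.
DKK accumulates by 1 + 0.0651×330/360 = 1.059675.
CIP: F = S · (grow NOK)/(grow DKK) = 2.0464 × 1.0121917/1.059675 = 1.954702 NOK per DKK.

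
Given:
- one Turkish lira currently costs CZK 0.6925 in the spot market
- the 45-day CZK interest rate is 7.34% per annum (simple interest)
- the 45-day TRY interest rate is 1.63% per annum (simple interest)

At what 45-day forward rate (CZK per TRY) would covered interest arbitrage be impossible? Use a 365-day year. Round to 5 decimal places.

0.69737

T = 45/365 years.
CZK growth factor: 1 + 0.0734×45/365 = 1.0090493.
TRY accumulates by 1 + 0.0163×45/365 = 1.0020096.
So F = 0.6925 × 1.0090493 / 1.0020096 = 0.6973652 (CZK/TRY).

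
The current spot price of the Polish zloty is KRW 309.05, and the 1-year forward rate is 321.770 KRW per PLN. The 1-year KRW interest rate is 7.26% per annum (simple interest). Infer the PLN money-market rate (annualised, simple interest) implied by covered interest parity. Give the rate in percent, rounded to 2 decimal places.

3.02%

T = 1 year.
CIP gives F = S · g_KRW/g_PLN, so g_KRW/g_PLN = 321.77/309.05 = 1.0411584.
KRW growth factor: 1 + 0.0726×1 = 1.072600.
Hence g_PLN = 1.0301987.
(1.0301987 − 1)/T = 0.030199, i.e. 3.02%.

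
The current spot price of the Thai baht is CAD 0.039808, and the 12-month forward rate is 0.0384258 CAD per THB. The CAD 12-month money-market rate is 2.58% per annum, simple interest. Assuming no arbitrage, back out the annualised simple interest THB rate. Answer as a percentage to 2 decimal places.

6.27%

T = 1 year.
By CIP, F/S equals the CAD-to-THB growth ratio: 0.0384258/0.039808 = 0.9652783.
The CAD side grows by 1 + 0.0258×1 = 1.025800.
So the THB growth factor = 1.0626987.
(1.0626987 − 1)/T = 0.062699, i.e. 6.27%.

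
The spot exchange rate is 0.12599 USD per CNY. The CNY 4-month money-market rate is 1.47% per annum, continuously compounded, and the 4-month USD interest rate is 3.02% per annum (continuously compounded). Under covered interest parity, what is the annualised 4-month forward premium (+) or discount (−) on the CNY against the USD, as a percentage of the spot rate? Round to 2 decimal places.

+1.55%

T = 4/12 years.
F = S · g_USD/g_CNY = 0.12599 × 1.0101175/1.004912 = 0.12664264.
(F − S)/S ÷ T = (0.12664264 − 0.12599)/0.12599/(4/12) = 0.015540 → 1.55%.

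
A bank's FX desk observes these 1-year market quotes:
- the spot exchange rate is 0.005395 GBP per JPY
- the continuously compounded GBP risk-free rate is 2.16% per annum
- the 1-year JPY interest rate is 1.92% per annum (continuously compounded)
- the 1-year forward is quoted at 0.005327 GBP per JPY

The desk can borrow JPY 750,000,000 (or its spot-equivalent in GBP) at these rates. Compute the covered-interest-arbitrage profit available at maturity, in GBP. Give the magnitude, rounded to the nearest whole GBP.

T = 1 year.
Keep in JPY, deliver into the forward: 750,000,000·1.019385505·0.005327 = GBP 4,072,699.94.
Swap to GBP now, deposit: 750,000,000·0.005395·1.021834969 = GBP 4,134,599.74.
The quoted forward undervalues JPY, so borrow JPY, convert to GBP at spot, deposit the GBP at 2.16%, and buy JPY forward at 0.005327 to cover the loan.
The gap between the two covered legs is GBP 61,900.

GBP 61,900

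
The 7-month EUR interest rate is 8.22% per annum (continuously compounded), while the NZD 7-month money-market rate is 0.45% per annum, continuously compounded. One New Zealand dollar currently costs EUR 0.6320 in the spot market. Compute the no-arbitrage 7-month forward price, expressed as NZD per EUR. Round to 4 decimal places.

T = 7/12 years.
EUR growth factor: e^(0.0822×7/12) = 1.0491182.
NZD accumulates by e^(0.0045×7/12) = 1.0026284.
Forward (EUR per NZD) = 0.632 × 1.0491182 / 1.0026284 = 0.6613045.
Quoted the other way: 1/0.6613045 = 1.5122 NZD per EUR.

1.5122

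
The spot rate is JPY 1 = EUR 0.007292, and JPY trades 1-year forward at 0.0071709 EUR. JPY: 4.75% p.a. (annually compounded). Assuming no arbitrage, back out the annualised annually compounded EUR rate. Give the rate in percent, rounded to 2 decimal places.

T = 1 year.
By CIP, F/S equals the EUR-to-JPY growth ratio: 0.0071709/0.007292 = 0.9833928.
JPY growth factor: (1 + 0.0475)^1 = 1.047500.
That pins the EUR growth at 1.030104.
r = 1.030104^(1/1) − 1 = 0.030104 → 3.01%.

3.01%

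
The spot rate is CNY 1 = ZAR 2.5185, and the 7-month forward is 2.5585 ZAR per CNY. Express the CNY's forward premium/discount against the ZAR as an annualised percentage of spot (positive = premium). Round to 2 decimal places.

T = 7/12 years.
Period premium: (2.5585 − 2.5185)/2.5185 = 0.0158825.
×(1/T) gives 2.72% p.a.

+2.72%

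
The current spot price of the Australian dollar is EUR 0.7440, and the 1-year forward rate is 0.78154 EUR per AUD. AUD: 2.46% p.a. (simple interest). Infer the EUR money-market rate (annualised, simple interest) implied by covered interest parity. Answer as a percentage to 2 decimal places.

T = 1 year.
CIP gives F = S · g_EUR/g_AUD, so g_EUR/g_AUD = 0.78154/0.744 = 1.0504570.
The AUD side grows by 1 + 0.0246×1 = 1.024600.
That pins the EUR growth at 1.0762982.
(1.0762982 − 1)/T = 0.076298, i.e. 7.63%.

7.63%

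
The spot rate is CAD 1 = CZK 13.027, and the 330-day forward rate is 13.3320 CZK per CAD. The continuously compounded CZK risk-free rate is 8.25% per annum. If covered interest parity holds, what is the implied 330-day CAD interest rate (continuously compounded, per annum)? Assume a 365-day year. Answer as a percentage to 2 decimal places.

5.69%

T = 330/365 years.
CIP gives F = S · g_CZK/g_CAD, so g_CZK/g_CAD = 13.332/13.027 = 1.0234129.
CZK growth factor: e^(0.0825×330/365) = 1.0774413.
So the CAD growth factor = 1.0527924.
r = ln(1.0527924)/(330/365) = 0.056902 → 5.69%.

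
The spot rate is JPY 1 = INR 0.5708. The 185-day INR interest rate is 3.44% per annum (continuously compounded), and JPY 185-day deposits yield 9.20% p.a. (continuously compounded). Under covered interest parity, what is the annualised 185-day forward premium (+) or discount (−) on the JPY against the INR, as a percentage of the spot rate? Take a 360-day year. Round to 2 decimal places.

-5.68%

T = 185/360 years.
F = S · g_INR/g_JPY = 0.5708 × 1.017835/1.0484132 = 0.5541519.
(F − S)/S ÷ T = (0.5541519 − 0.5708)/0.5708/(185/360) = -0.056756 → -5.68%.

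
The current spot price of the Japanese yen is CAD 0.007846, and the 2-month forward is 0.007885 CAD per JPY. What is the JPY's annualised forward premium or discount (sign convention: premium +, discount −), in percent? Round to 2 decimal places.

+2.98%

T = 2/12 years.
(F − S)/S = (0.007885 − 0.007846)/0.007846 = 0.0049707.
Per annum: 0.0049707 / (2/12) = 0.029824 = 2.98%.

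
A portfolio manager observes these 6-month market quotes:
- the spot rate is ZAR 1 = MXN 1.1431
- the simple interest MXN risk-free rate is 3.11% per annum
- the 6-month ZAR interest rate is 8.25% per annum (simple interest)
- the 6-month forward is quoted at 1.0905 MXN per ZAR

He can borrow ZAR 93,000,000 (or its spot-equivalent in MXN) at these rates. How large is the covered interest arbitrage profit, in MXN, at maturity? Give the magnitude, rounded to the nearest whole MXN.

MXN 2,361,463

T = 6/12 years.
Keep in ZAR, deliver into the forward: 93,000,000·1.041250·1.0905 = MXN 105,599,930.63.
Swap to MXN now, deposit: 93,000,000·1.1431·1.015550 = MXN 107,961,394.07.
The quoted forward undervalues ZAR, so borrow ZAR, convert to MXN at spot, deposit the MXN at 3.11%, and buy ZAR forward at 1.0905 to cover the loan.
The gap between the two covered legs is MXN 2,361,463.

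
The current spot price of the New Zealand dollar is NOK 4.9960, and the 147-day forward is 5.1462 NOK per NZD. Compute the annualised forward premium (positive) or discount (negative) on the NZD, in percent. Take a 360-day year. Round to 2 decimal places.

T = 147/360 years.
(F − S)/S = (5.1462 − 4.996)/4.996 = 0.0300641.
Per annum: 0.0300641 / (147/360) = 0.073626 = 7.36%.

+7.36%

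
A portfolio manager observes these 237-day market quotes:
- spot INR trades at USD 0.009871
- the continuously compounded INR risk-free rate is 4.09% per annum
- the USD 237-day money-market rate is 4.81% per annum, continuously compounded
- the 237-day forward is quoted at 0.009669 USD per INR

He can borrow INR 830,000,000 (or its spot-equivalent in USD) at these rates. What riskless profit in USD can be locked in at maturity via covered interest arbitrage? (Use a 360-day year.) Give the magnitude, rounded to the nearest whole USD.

T = 237/360 years.
Keep in INR, deliver into the forward: 830,000,000·1.027291609·0.009669 = USD 8,244,292.53.
Swap to USD now, deposit: 830,000,000·0.009871·1.03217253 = USD 8,456,517.29.
The quoted forward undervalues INR, so borrow INR, convert to USD at spot, deposit the USD at 4.81%, and buy INR forward at 0.009669 to cover the loan.
Profit = 8,456,517.29 − 8,244,292.53 = USD 212,225.

USD 212,225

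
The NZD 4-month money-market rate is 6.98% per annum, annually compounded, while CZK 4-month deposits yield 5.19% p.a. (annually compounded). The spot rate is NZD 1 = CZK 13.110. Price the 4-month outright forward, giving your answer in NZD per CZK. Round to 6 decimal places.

0.076708

T = 4/12 years.
CZK growth factor: (1 + 0.0519)^(4/12) = 1.0170091.
Growth of 1 NZD over T: (1 + 0.0698)^(4/12) = 1.0227454.
CIP: F = S · (grow CZK)/(grow NZD) = 13.11 × 1.0170091/1.0227454 = 13.03647 CZK per NZD.
Invert for NZD per CZK: 1 / 13.03647 = 0.076708.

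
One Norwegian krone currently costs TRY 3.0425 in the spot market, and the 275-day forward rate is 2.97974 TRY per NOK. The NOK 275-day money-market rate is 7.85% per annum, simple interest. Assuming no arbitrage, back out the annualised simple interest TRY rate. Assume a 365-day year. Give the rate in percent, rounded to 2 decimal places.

4.95%

T = 275/365 years.
CIP gives F = S · g_TRY/g_NOK, so g_TRY/g_NOK = 2.97974/3.0425 = 0.9793722.
The NOK side grows by 1 + 0.0785×275/365 = 1.0591438.
Hence g_TRY = 1.037296.
r = (1.037296 − 1)/(275/365) = 0.049502 → 4.95%.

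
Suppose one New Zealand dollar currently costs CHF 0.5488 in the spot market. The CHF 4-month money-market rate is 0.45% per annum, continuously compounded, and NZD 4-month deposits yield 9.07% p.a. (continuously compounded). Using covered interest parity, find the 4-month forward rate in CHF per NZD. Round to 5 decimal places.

T = 4/12 years.
Growth of 1 CHF over T: e^(0.0045×4/12) = 1.0015011.
Growth of 1 NZD over T: e^(0.0907×4/12) = 1.030695.
CIP: F = S · (grow CHF)/(grow NZD) = 0.5488 × 1.0015011/1.030695 = 0.5332555 CHF per NZD.

0.53326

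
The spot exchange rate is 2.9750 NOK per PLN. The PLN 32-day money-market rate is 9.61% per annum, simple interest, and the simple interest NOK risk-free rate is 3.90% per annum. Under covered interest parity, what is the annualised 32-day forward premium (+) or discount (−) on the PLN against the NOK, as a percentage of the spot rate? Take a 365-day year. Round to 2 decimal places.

T = 32/365 years.
CIP forward (NOK per PLN) = 2.975 × 1.0034192/1.0084252 = 2.9602316.
Annualised premium = (F − S)/S × (1/T) = (2.9602316 − 2.975)/2.975 ÷ (32/365) = -5.66%.

-5.66%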